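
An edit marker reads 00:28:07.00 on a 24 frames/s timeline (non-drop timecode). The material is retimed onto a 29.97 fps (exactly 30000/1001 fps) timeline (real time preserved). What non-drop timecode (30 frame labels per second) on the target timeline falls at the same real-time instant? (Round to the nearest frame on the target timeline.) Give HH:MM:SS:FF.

Source frame index: (0×3600 + 28×60 + 7) × 24 + 0 = 40488.
Real time: 40488 / (24) = 1687 s.
Target frame: (1687) × (30000/1001) = 7230000/143 ≈ 50559.441 → 50559.
At 30 labels/s: frame 50559 → 00:28:05:09.

00:28:05:09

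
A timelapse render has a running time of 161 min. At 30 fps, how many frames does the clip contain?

289800 frames

161 min = 9660 s.
Frames = 9660 × 30 = 289800.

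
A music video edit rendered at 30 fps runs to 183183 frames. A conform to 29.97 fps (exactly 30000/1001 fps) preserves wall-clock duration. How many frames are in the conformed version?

Target frames = source frames × (target rate / source rate) = 183183 × (30000/1001)/(30) = 183183 × 1000/1001 = 183000.

183000 frames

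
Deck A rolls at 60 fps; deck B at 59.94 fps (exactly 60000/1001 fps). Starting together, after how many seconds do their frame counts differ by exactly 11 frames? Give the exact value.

The gap grows by |60000/1001 − 60| = 60/1001 frames per second.
Time for a 11-frame gap: 11 ÷ (60/1001) = 11011/60 s.

11011/60 seconds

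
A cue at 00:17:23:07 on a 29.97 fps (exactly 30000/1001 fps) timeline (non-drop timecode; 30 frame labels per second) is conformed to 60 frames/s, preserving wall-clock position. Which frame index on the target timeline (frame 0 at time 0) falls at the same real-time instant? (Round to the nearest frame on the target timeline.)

Source frame index: (0×3600 + 17×60 + 23) × 30 + 7 = 31297.
Real time: 31297 / (30000/1001) = 31328297/30000 s.
Target frame: (31328297/30000) × (60) = 31328297/500 ≈ 62656.594 → 62657.

frame 62657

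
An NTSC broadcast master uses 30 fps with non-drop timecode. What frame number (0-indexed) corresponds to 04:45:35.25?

514075

Total seconds to the label: (4 × 3600 + 45 × 60 + 35) = 17135.
Frame index = 17135 × 30 + 25 = 514075.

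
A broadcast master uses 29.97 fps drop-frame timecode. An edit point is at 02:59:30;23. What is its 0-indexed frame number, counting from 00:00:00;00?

Complete 10-minute blocks: 17, each 17982 frames → 305694.
Remaining 9 whole minutes in the current block: 1800 + 8 × 1798 = 16184 frames.
Within the current minute: 30 × 30 + 23 − 2 = 921 (labels ;00/;01 skipped at this minute). Total = 305694 + 16184 + 921 = 322799.

322799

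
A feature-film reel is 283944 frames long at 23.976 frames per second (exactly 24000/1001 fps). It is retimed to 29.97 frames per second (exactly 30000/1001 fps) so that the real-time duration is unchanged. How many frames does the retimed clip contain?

Target frames = source frames × (target rate / source rate) = 283944 × (30000/1001)/(24000/1001) = 283944 × 5/4 = 354930.

354930 frames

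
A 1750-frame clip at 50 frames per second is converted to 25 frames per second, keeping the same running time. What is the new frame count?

875 frames

Target frames = source frames × (target rate / source rate) = 1750 × (25)/(50) = 1750 × 1/2 = 875.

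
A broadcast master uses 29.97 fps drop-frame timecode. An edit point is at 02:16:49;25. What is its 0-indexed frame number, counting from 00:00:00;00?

246049

As if non-drop at 30 labels/s: (2 × 3600 + 16 × 60 + 49) × 30 + 25 = 246295.
Minute boundaries passed: 136; those not divisible by 10: 136 − 13 = 123; dropped labels = 2 × 123 = 246.
Actual frame index = 246295 − 246 = 246049.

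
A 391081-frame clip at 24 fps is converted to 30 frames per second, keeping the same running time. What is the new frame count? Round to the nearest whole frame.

Frames at target rate = 391081 × (30) / (24) = 1955405/4 ≈ 488851.250.
Nearest whole frame: 488851.

488851 frames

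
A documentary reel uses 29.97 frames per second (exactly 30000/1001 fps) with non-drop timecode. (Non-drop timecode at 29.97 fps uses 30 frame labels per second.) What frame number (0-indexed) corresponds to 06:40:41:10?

Total seconds to the label: (6 × 3600 + 40 × 60 + 41) = 24041.
Frame index = 24041 × 30 + 10 = 721240.

frame 721240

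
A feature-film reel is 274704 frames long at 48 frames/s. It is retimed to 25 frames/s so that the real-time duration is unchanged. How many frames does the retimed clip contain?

143075 frames

Target frames = source frames × (target rate / source rate) = 274704 × (25)/(48) = 274704 × 25/48 = 143075.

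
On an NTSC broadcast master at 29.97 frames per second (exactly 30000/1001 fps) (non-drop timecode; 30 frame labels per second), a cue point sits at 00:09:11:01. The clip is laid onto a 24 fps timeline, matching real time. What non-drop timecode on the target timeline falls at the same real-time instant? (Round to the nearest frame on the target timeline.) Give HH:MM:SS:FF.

Source frame index: (0×3600 + 9×60 + 11) × 30 + 1 = 16531.
Real time: 16531 / (30000/1001) = 16547531/30000 s.
Target frame: (16547531/30000) × (24) = 16547531/1250 ≈ 13238.025 → 13238.
At 24 labels/s: frame 13238 → 00:09:11:14.

00:09:11:14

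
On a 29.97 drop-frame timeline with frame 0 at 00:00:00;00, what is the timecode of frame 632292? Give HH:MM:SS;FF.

05:51:37;14

Ten DF minutes hold 17982 frames, so frame 632292 lies in block 35 (frames 629370–647351) with 2922 frames into that block.
The block's first minute is 1800 frames and the rest 1798 each; 2922 frames reaches minute 1, so 35 × 18 + 1 × 2 = 632 labels have been skipped so far.
Adding those back, label number 632292 + 632 = 632924 at 30 labels/s is 21097 s + 14 f = 5 h 51 min 37 s frame 14, i.e. 05:51:37;14.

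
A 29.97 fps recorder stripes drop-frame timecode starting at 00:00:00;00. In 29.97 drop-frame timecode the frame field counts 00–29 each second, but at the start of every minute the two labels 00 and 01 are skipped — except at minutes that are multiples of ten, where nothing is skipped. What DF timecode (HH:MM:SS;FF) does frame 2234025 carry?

20:42:22;01

Each 10-minute DF block holds 10 × 60 × 30 − 9 × 2 = 17982 frames. 2234025 ÷ 17982 → 124 full blocks, remainder 4257.
Within the partial block the first minute is 1800 frames and each further minute 1798, so 2 further minute boundaries passed. Total skipped labels = 18 × 124 + 2 × 2 = 2236.
Non-drop label index = 2234025 + 2236 = 2236261; at 30 labels/s that is 20:42:22:01, i.e. DF 20:42:22;01.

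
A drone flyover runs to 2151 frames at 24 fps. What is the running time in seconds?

89.625 seconds

Running time = 2151 / (24) = 89.625 s.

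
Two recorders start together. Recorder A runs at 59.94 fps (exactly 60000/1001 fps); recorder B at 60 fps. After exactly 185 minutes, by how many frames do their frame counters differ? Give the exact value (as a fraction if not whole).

185 min = 11100 s.
A emits 60000/1001 × 11100 = 666000000/1001 frames; B emits 60 × 11100 = 666000.
Difference = 666000/1001 frames (≈ 665.3347); B is ahead of A.

666000/1001 frames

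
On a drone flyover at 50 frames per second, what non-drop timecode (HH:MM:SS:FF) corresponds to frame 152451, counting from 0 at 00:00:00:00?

00:50:49:01

152451 ÷ 50 = 3049 full seconds, remainder 1 frame.
3049 s = 0 h 50 min 49 s.
Timecode: 00:50:49:01.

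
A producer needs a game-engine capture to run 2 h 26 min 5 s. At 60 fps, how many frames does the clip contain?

525900 frames

2 h 26 min 5 s = 8765 s.
Frames = 8765 × 60 = 525900.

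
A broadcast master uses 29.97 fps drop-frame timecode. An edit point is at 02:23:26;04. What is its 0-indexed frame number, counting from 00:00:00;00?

257926

Complete 10-minute blocks: 14, each 17982 frames → 251748.
Remaining 3 whole minutes in the current block: 1800 + 2 × 1798 = 5396 frames.
Within the current minute: 26 × 30 + 4 − 2 = 782 (labels ;00/;01 skipped at this minute). Total = 251748 + 5396 + 782 = 257926.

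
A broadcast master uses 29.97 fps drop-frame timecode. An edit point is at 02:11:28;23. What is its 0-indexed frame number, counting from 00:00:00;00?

As if non-drop at 30 labels/s: (2 × 3600 + 11 × 60 + 28) × 30 + 23 = 236663.
Minute boundaries passed: 131; those not divisible by 10: 131 − 13 = 118; dropped labels = 2 × 118 = 236.
Actual frame index = 236663 − 236 = 236427.

236427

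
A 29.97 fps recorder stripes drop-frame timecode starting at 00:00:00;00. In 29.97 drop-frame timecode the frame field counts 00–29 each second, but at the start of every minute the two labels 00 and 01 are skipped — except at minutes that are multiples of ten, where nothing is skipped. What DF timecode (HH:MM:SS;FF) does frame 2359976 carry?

Each 10-minute DF block holds 10 × 60 × 30 − 9 × 2 = 17982 frames. 2359976 ÷ 17982 → 131 full blocks, remainder 4334.
Within the partial block the first minute is 1800 frames and each further minute 1798, so 2 further minute boundaries passed. Total skipped labels = 18 × 131 + 2 × 2 = 2362.
Non-drop label index = 2359976 + 2362 = 2362338; at 30 labels/s that is 21:52:24:18, i.e. DF 21:52:24;18.

21:52:24;18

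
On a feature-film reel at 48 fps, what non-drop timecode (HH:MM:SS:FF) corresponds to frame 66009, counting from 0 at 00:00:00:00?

66009 ÷ 48 = 1375 full seconds, remainder 9 frames.
1375 s = 0 h 22 min 55 s.
Timecode: 00:22:55:09.

00:22:55:09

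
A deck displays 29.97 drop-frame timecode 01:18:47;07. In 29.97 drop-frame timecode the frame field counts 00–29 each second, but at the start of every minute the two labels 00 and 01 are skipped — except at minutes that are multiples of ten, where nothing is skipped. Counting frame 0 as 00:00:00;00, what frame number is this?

As if non-drop at 30 labels/s: (1 × 3600 + 18 × 60 + 47) × 30 + 7 = 141817.
Minute boundaries passed: 78; those not divisible by 10: 78 − 7 = 71; dropped labels = 2 × 71 = 142.
Actual frame index = 141817 − 142 = 141675.

141675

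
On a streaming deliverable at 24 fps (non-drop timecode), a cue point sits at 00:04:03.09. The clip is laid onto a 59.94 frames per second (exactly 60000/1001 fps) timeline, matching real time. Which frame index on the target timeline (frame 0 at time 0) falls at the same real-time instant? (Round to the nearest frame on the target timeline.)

Source frame index: (0×3600 + 4×60 + 3) × 24 + 9 = 5841.
Real time: 5841 / (24) = 1947/8 s.
Target frame: (1947/8) × (60000/1001) = 1327500/91 ≈ 14587.912 → 14588.

frame 14588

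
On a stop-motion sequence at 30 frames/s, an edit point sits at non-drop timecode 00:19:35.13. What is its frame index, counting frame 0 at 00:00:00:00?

frame 35263

Total seconds to the label: (0 × 3600 + 19 × 60 + 35) = 1175.
Frame index = 1175 × 30 + 13 = 35263.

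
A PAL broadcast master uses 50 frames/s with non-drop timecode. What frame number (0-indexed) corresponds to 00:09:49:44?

29494

Total seconds to the label: (0 × 3600 + 9 × 60 + 49) = 589.
Frame index = 589 × 50 + 44 = 29494.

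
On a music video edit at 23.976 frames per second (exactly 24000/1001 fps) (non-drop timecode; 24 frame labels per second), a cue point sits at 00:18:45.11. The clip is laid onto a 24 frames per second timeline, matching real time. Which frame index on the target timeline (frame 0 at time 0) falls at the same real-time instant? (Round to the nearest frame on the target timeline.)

frame 27038

Source frame index: (0×3600 + 18×60 + 45) × 24 + 11 = 27011.
Real time: 27011 / (24000/1001) = 27038011/24000 s.
Target frame: (27038011/24000) × (24) = 27038011/1000 ≈ 27038.011 → 27038.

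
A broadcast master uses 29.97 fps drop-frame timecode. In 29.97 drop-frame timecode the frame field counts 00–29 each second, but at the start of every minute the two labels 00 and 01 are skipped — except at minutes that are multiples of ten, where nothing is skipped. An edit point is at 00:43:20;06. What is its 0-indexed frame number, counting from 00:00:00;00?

Complete 10-minute blocks: 4, each 17982 frames → 71928.
Remaining 3 whole minutes in the current block: 1800 + 2 × 1798 = 5396 frames.
Within the current minute: 20 × 30 + 6 − 2 = 604 (labels ;00/;01 skipped at this minute). Total = 71928 + 5396 + 604 = 77928.

77928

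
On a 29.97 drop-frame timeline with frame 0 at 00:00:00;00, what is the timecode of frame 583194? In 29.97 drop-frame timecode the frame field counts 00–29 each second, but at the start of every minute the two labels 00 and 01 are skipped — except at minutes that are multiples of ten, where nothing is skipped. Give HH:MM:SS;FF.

05:24:19;08

Ten DF minutes hold 17982 frames, so frame 583194 lies in block 32 (frames 575424–593405) with 7770 frames into that block.
The block's first minute is 1800 frames and the rest 1798 each; 7770 frames reaches minute 4, so 32 × 18 + 4 × 2 = 584 labels have been skipped so far.
Adding those back, label number 583194 + 584 = 583778 at 30 labels/s is 19459 s + 8 f = 5 h 24 min 19 s frame 8, i.e. 05:24:19;08.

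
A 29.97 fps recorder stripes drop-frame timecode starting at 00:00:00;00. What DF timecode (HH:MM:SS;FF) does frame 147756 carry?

Ten DF minutes hold 17982 frames, so frame 147756 lies in block 8 (frames 143856–161837) with 3900 frames into that block.
The block's first minute is 1800 frames and the rest 1798 each; 3900 frames reaches minute 2, so 8 × 18 + 2 × 2 = 148 labels have been skipped so far.
Adding those back, label number 147756 + 148 = 147904 at 30 labels/s is 4930 s + 4 f = 1 h 22 min 10 s frame 4, i.e. 01:22:10;04.

01:22:10;04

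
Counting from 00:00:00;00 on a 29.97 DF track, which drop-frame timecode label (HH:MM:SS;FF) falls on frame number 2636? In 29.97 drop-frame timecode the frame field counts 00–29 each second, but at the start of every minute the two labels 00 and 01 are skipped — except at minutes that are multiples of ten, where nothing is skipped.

Each 10-minute DF block holds 10 × 60 × 30 − 9 × 2 = 17982 frames. 2636 ÷ 17982 → 0 full blocks, remainder 2636.
Within the partial block the first minute is 1800 frames and each further minute 1798, so 1 further minute boundary passed. Total skipped labels = 18 × 0 + 2 × 1 = 2.
Non-drop label index = 2636 + 2 = 2638; at 30 labels/s that is 00:01:27:28, i.e. DF 00:01:27;28.

00:01:27;28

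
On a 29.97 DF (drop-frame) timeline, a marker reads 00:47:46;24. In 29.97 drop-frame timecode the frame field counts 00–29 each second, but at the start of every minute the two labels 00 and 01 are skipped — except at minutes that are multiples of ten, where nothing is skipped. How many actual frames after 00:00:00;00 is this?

85918

Complete 10-minute blocks: 4, each 17982 frames → 71928.
Remaining 7 whole minutes in the current block: 1800 + 6 × 1798 = 12588 frames.
Within the current minute: 46 × 30 + 24 − 2 = 1402 (labels ;00/;01 skipped at this minute). Total = 71928 + 12588 + 1402 = 85918.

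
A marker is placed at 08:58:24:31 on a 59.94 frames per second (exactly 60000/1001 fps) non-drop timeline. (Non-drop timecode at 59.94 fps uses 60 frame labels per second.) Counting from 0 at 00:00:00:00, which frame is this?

Total seconds to the label: (8 × 3600 + 58 × 60 + 24) = 32304.
Frame index = 32304 × 60 + 31 = 1938271.

1938271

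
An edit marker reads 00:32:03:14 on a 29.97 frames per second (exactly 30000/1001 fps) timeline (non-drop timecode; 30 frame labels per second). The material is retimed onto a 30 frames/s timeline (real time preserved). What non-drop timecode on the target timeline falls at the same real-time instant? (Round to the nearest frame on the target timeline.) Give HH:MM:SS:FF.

00:32:05:12

Source frame index: (0×3600 + 32×60 + 3) × 30 + 14 = 57704.
Real time: 57704 / (30000/1001) = 7220213/3750 s.
Target frame: (7220213/3750) × (30) = 7220213/125 ≈ 57761.704 → 57762.
At 30 labels/s: frame 57762 → 00:32:05:12.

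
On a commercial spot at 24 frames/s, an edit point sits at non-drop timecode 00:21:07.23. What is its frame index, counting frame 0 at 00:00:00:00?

frame 30431

Total seconds to the label: (0 × 3600 + 21 × 60 + 7) = 1267.
Frame index = 1267 × 24 + 23 = 30431.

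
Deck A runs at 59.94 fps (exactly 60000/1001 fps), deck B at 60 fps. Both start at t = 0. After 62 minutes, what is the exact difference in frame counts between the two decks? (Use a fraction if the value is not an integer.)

62 min = 3720 s.
A emits 60000/1001 × 3720 = 223200000/1001 frames; B emits 60 × 3720 = 223200.
Difference = 223200/1001 frames (≈ 222.9770); B is ahead of A.

223200/1001 frames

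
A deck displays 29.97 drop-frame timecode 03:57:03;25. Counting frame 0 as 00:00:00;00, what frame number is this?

Complete 10-minute blocks: 23, each 17982 frames → 413586.
Remaining 7 whole minutes in the current block: 1800 + 6 × 1798 = 12588 frames.
Within the current minute: 3 × 30 + 25 − 2 = 113 (labels ;00/;01 skipped at this minute). Total = 413586 + 12588 + 113 = 426287.

426287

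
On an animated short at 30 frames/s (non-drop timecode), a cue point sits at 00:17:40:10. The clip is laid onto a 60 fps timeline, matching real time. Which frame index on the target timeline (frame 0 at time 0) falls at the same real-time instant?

Source frame index: (0×3600 + 17×60 + 40) × 30 + 10 = 31810.
Real time: 31810 / (30) = 3181/3 s.
Target frame: (3181/3) × (60) = 63620.

frame 63620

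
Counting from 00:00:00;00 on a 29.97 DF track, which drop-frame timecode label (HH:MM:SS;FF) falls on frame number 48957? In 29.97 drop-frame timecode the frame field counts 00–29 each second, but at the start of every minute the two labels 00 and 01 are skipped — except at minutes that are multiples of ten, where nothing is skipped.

Each 10-minute DF block holds 10 × 60 × 30 − 9 × 2 = 17982 frames. 48957 ÷ 17982 → 2 full blocks, remainder 12993.
Within the partial block the first minute is 1800 frames and each further minute 1798, so 7 further minute boundaries passed. Total skipped labels = 18 × 2 + 2 × 7 = 50.
Non-drop label index = 48957 + 50 = 49007; at 30 labels/s that is 00:27:13:17, i.e. DF 00:27:13;17.

00:27:13;17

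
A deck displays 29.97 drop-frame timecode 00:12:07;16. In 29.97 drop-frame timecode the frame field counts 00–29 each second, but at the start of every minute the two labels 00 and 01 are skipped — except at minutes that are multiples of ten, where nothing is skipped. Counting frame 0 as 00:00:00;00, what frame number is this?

Complete 10-minute blocks: 1, each 17982 frames → 17982.
Remaining 2 whole minutes in the current block: 1800 + 1 × 1798 = 3598 frames.
Within the current minute: 7 × 30 + 16 − 2 = 224 (labels ;00/;01 skipped at this minute). Total = 17982 + 3598 + 224 = 21804.

21804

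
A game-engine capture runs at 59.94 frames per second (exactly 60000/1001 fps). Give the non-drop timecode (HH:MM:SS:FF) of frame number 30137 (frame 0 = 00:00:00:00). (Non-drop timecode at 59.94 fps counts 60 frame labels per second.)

30137 ÷ 60 = 502 full seconds, remainder 17 frames.
502 s = 0 h 8 min 22 s.
Timecode: 00:08:22:17.

00:08:22:17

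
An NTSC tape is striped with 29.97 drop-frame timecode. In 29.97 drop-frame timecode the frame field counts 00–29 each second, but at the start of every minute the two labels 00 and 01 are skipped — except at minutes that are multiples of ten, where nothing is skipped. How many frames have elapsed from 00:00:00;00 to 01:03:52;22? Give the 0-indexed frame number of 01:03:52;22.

114868

Complete 10-minute blocks: 6, each 17982 frames → 107892.
Remaining 3 whole minutes in the current block: 1800 + 2 × 1798 = 5396 frames.
Within the current minute: 52 × 30 + 22 − 2 = 1580 (labels ;00/;01 skipped at this minute). Total = 107892 + 5396 + 1580 = 114868.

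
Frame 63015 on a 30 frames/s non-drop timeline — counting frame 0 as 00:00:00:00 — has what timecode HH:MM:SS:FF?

63015 ÷ 30 = 2100 full seconds, remainder 15 frames.
2100 s = 0 h 35 min 0 s.
Timecode: 00:35:00:15.

00:35:00:15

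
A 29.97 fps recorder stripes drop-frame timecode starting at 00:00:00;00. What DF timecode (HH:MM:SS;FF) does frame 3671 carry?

00:02:02;15

Ten DF minutes hold 17982 frames, so frame 3671 lies in block 0 (frames 0–17981) with 3671 frames into that block.
The block's first minute is 1800 frames and the rest 1798 each; 3671 frames reaches minute 2, so 0 × 18 + 2 × 2 = 4 labels have been skipped so far.
Adding those back, label number 3671 + 4 = 3675 at 30 labels/s is 122 s + 15 f = 0 h 2 min 2 s frame 15, i.e. 00:02:02;15.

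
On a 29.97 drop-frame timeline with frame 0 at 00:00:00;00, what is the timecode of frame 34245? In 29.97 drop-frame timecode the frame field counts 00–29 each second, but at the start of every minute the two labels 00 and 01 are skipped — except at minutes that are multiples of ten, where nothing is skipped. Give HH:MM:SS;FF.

00:19:02;21

Each 10-minute DF block holds 10 × 60 × 30 − 9 × 2 = 17982 frames. 34245 ÷ 17982 → 1 full block, remainder 16263.
Within the partial block the first minute is 1800 frames and each further minute 1798, so 9 further minute boundaries passed. Total skipped labels = 18 × 1 + 2 × 9 = 36.
Non-drop label index = 34245 + 36 = 34281; at 30 labels/s that is 00:19:02:21, i.e. DF 00:19:02;21.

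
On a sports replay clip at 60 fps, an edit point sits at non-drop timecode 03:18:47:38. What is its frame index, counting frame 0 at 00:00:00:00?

Total seconds to the label: (3 × 3600 + 18 × 60 + 47) = 11927.
Frame index = 11927 × 60 + 38 = 715658.

frame 715658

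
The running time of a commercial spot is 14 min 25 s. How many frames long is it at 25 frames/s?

14 min 25 s = 865 s.
Frames = 865 × 25 = 21625.

21625 frames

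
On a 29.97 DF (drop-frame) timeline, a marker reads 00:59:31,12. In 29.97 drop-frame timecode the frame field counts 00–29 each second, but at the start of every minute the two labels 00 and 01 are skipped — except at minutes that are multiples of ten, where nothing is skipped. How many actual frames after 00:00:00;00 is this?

As if non-drop at 30 labels/s: (0 × 3600 + 59 × 60 + 31) × 30 + 12 = 107142.
Minute boundaries passed: 59; those not divisible by 10: 59 − 5 = 54; dropped labels = 2 × 54 = 108.
Actual frame index = 107142 − 108 = 107034.

107034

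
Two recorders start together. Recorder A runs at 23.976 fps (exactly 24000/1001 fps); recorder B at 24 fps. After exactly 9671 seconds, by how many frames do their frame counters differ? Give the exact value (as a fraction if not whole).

232104/1001 frames

A emits 24000/1001 × 9671 = 232104000/1001 frames; B emits 24 × 9671 = 232104.
Difference = 232104/1001 frames (≈ 231.8721); B is ahead of A.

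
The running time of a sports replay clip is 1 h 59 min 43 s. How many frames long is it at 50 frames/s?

1 h 59 min 43 s = 7183 s.
Frames = 7183 × 50 = 359150.

359150 frames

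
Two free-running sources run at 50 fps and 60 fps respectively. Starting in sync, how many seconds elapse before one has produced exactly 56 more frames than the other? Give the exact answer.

The gap grows by |60 − 50| = 10 frames per second.
Time for a 56-frame gap: 56 ÷ (10) = 5.6 s.

5.6 seconds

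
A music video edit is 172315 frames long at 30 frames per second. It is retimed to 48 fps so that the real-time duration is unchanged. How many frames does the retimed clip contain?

275704 frames

Target frames = source frames × (target rate / source rate) = 172315 × (48)/(30) = 172315 × 8/5 = 275704.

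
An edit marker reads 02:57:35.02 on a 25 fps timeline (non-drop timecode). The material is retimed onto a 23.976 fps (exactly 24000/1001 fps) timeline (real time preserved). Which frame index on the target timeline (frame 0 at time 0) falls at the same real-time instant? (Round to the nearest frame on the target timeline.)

frame 255466

Source frame index: (2×3600 + 57×60 + 35) × 25 + 2 = 266377.
Real time: 266377 / (25) = 266377/25 s.
Target frame: (266377/25) × (24000/1001) = 255721920/1001 ≈ 255466.454 → 255466.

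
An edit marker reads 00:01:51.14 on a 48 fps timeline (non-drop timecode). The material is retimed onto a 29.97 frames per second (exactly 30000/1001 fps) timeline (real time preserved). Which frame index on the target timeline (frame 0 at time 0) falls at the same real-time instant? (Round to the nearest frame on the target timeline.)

frame 3335

Source frame index: (0×3600 + 1×60 + 51) × 48 + 14 = 5342.
Real time: 5342 / (48) = 2671/24 s.
Target frame: (2671/24) × (30000/1001) = 3338750/1001 ≈ 3335.415 → 3335.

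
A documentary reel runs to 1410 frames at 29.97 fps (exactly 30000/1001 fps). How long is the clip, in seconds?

Running time = 1410 / (30000/1001) = 47.047 s.

47.047 seconds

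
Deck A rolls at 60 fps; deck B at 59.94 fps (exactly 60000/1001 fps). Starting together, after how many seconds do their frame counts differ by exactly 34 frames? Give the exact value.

17017/30 seconds

The gap grows by |60000/1001 − 60| = 60/1001 frames per second.
Time for a 34-frame gap: 34 ÷ (60/1001) = 17017/30 s.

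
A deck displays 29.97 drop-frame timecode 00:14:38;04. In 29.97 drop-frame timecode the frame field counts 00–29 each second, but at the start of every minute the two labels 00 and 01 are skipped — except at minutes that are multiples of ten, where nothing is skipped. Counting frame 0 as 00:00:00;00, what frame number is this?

26318

As if non-drop at 30 labels/s: (0 × 3600 + 14 × 60 + 38) × 30 + 4 = 26344.
Minute boundaries passed: 14; those not divisible by 10: 14 − 1 = 13; dropped labels = 2 × 13 = 26.
Actual frame index = 26344 − 26 = 26318.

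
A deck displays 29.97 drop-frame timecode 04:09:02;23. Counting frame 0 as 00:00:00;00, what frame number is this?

447833

As if non-drop at 30 labels/s: (4 × 3600 + 9 × 60 + 2) × 30 + 23 = 448283.
Minute boundaries passed: 249; those not divisible by 10: 249 − 24 = 225; dropped labels = 2 × 225 = 450.
Actual frame index = 448283 − 450 = 447833.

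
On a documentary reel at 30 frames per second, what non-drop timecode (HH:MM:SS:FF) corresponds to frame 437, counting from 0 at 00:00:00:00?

437 ÷ 30 = 14 full seconds, remainder 17 frames.
14 s = 0 h 0 min 14 s.
Timecode: 00:00:14:17.

00:00:14:17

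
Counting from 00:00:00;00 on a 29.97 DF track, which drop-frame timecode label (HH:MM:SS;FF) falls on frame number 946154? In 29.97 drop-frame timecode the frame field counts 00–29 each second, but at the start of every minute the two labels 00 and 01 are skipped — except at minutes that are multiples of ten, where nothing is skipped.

Ten DF minutes hold 17982 frames, so frame 946154 lies in block 52 (frames 935064–953045) with 11090 frames into that block.
The block's first minute is 1800 frames and the rest 1798 each; 11090 frames reaches minute 6, so 52 × 18 + 6 × 2 = 948 labels have been skipped so far.
Adding those back, label number 946154 + 948 = 947102 at 30 labels/s is 31570 s + 2 f = 8 h 46 min 10 s frame 2, i.e. 08:46:10;02.

08:46:10;02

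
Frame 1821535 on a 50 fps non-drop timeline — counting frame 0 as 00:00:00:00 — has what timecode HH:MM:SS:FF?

1821535 ÷ 50 = 36430 full seconds, remainder 35 frames.
36430 s = 10 h 7 min 10 s.
Timecode: 10:07:10:35.

10:07:10:35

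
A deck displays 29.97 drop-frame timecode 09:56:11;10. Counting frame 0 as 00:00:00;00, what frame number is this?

Complete 10-minute blocks: 59, each 17982 frames → 1060938.
Remaining 6 whole minutes in the current block: 1800 + 5 × 1798 = 10790 frames.
Within the current minute: 11 × 30 + 10 − 2 = 338 (labels ;00/;01 skipped at this minute). Total = 1060938 + 10790 + 338 = 1072066.

1072066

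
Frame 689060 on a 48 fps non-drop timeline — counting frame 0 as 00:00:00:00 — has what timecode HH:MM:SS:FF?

03:59:15:20

689060 ÷ 48 = 14355 full seconds, remainder 20 frames.
14355 s = 3 h 59 min 15 s.
Timecode: 03:59:15:20.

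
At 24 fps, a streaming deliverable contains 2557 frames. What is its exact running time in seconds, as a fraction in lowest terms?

Running time = 2557 ÷ (24) = 2557 × 1/24 = 2557/24 s.

2557/24 seconds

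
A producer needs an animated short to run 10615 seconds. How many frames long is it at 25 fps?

Frames = 10615 × 25 = 265375.

265375 frames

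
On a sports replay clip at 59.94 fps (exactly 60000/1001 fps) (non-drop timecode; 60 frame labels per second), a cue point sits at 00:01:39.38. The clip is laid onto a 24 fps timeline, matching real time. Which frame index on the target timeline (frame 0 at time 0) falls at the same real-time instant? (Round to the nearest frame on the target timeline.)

Source frame index: (0×3600 + 1×60 + 39) × 60 + 38 = 5978.
Real time: 5978 / (60000/1001) = 2991989/30000 s.
Target frame: (2991989/30000) × (24) = 2991989/1250 ≈ 2393.591 → 2394.

frame 2394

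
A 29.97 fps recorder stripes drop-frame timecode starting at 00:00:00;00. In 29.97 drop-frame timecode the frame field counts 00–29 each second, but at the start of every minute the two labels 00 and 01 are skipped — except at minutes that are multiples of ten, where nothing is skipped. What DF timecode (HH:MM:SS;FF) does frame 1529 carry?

00:00:50;29

Ten DF minutes hold 17982 frames, so frame 1529 lies in block 0 (frames 0–17981) with 1529 frames into that block.
The block's first minute is 1800 frames and the rest 1798 each; 1529 frames reaches minute 0, so 0 × 18 + 0 × 2 = 0 labels have been skipped so far.
Adding those back, label number 1529 + 0 = 1529 at 30 labels/s is 50 s + 29 f = 0 h 0 min 50 s frame 29, i.e. 00:00:50;29.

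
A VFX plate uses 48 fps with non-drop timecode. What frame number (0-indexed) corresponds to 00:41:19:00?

Total seconds to the label: (0 × 3600 + 41 × 60 + 19) = 2479.
Frame index = 2479 × 48 + 0 = 118992.

118992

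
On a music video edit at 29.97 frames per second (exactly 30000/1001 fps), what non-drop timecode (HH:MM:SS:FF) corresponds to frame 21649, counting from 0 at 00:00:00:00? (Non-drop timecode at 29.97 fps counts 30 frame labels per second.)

00:12:01:19

21649 ÷ 30 = 721 full seconds, remainder 19 frames.
721 s = 0 h 12 min 1 s.
Timecode: 00:12:01:19.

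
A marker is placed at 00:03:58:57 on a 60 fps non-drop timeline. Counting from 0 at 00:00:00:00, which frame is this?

frame 14337

Total seconds to the label: (0 × 3600 + 3 × 60 + 58) = 238.
Frame index = 238 × 60 + 57 = 14337.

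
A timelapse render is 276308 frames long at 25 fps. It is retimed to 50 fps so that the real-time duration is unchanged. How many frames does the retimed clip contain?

552616 frames

Target frames = source frames × (target rate / source rate) = 276308 × (50)/(25) = 276308 × 2 = 552616.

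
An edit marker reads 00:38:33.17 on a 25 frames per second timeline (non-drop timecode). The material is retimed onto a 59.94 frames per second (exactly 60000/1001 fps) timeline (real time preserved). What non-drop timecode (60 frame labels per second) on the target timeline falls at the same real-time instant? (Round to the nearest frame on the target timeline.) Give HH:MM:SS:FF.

Source frame index: (0×3600 + 38×60 + 33) × 25 + 17 = 57842.
Real time: 57842 / (25) = 57842/25 s.
Target frame: (57842/25) × (60000/1001) = 138820800/1001 ≈ 138682.118 → 138682.
At 60 labels/s: frame 138682 → 00:38:31:22.

00:38:31:22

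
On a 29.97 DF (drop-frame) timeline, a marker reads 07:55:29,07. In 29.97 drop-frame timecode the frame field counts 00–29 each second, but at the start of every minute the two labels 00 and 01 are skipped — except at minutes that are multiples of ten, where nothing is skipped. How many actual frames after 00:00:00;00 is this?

Complete 10-minute blocks: 47, each 17982 frames → 845154.
Remaining 5 whole minutes in the current block: 1800 + 4 × 1798 = 8992 frames.
Within the current minute: 29 × 30 + 7 − 2 = 875 (labels ;00/;01 skipped at this minute). Total = 845154 + 8992 + 875 = 855021.

855021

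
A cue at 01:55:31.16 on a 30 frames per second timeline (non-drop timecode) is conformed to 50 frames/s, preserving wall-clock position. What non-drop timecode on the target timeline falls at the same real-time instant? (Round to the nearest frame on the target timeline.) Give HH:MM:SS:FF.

Source frame index: (1×3600 + 55×60 + 31) × 30 + 16 = 207946.
Real time: 207946 / (30) = 103973/15 s.
Target frame: (103973/15) × (50) = 1039730/3 ≈ 346576.667 → 346577.
At 50 labels/s: frame 346577 → 01:55:31:27.

01:55:31:27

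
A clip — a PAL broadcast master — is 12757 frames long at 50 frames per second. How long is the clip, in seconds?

Running time = 12757 / (50) = 255.14 s.

255.14 seconds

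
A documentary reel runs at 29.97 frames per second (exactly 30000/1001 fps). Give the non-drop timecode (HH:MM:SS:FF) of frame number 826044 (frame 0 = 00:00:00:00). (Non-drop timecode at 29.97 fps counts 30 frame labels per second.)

826044 ÷ 30 = 27534 full seconds, remainder 24 frames.
27534 s = 7 h 38 min 54 s.
Timecode: 07:38:54:24.

07:38:54:24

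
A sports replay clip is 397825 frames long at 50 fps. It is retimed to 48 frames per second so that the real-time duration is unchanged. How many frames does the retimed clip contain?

Target frames = source frames × (target rate / source rate) = 397825 × (48)/(50) = 397825 × 24/25 = 381912.

381912 frames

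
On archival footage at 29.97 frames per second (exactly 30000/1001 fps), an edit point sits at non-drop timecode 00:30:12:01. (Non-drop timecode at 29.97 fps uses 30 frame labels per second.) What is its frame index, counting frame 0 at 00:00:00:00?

Total seconds to the label: (0 × 3600 + 30 × 60 + 12) = 1812.
Frame index = 1812 × 30 + 1 = 54361.

frame 54361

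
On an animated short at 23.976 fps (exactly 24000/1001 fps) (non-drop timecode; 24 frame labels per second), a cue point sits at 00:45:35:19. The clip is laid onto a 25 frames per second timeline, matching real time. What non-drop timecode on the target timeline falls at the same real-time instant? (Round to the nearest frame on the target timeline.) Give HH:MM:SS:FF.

00:45:38:13

Source frame index: (0×3600 + 45×60 + 35) × 24 + 19 = 65659.
Real time: 65659 / (24000/1001) = 65724659/24000 s.
Target frame: (65724659/24000) × (25) = 65724659/960 ≈ 68463.186 → 68463.
At 25 labels/s: frame 68463 → 00:45:38:13.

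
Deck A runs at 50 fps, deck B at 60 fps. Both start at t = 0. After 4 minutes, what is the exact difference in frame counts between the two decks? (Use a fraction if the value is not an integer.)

4 min = 240 s.
A emits 50 × 240 = 12000 frames; B emits 60 × 240 = 14400.
Difference = 2400 frames; B is ahead of A.

2400 frames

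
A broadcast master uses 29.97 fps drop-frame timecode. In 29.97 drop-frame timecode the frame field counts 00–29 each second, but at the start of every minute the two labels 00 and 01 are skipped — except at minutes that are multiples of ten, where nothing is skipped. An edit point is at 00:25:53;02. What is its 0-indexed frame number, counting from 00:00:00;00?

46546

As if non-drop at 30 labels/s: (0 × 3600 + 25 × 60 + 53) × 30 + 2 = 46592.
Minute boundaries passed: 25; those not divisible by 10: 25 − 2 = 23; dropped labels = 2 × 23 = 46.
Actual frame index = 46592 − 46 = 46546.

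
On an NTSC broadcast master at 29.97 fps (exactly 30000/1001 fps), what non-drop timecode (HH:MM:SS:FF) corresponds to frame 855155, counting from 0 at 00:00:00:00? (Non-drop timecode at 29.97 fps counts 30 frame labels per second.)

855155 ÷ 30 = 28505 full seconds, remainder 5 frames.
28505 s = 7 h 55 min 5 s.
Timecode: 07:55:05:05.

07:55:05:05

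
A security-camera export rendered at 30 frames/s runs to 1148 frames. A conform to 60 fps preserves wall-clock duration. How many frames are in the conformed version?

2296 frames

Target frames = source frames × (target rate / source rate) = 1148 × (60)/(30) = 1148 × 2 = 2296.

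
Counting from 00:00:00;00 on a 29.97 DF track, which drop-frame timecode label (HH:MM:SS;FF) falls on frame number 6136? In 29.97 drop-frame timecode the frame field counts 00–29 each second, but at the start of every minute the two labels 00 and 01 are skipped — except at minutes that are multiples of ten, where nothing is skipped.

00:03:24;22

Each 10-minute DF block holds 10 × 60 × 30 − 9 × 2 = 17982 frames. 6136 ÷ 17982 → 0 full blocks, remainder 6136.
Within the partial block the first minute is 1800 frames and each further minute 1798, so 3 further minute boundaries passed. Total skipped labels = 18 × 0 + 2 × 3 = 6.
Non-drop label index = 6136 + 6 = 6142; at 30 labels/s that is 00:03:24:22, i.e. DF 00:03:24;22.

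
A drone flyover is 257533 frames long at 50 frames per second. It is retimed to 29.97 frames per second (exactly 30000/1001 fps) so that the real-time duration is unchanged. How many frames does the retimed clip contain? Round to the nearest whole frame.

154365 frames

Frames at target rate = 257533 × (30000/1001) / (50) = 154519800/1001 ≈ 154365.435.
Nearest whole frame: 154365.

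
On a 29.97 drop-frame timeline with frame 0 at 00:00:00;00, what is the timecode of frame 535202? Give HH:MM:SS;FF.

Ten DF minutes hold 17982 frames, so frame 535202 lies in block 29 (frames 521478–539459) with 13724 frames into that block.
The block's first minute is 1800 frames and the rest 1798 each; 13724 frames reaches minute 7, so 29 × 18 + 7 × 2 = 536 labels have been skipped so far.
Adding those back, label number 535202 + 536 = 535738 at 30 labels/s is 17857 s + 28 f = 4 h 57 min 37 s frame 28, i.e. 04:57:37;28.

04:57:37;28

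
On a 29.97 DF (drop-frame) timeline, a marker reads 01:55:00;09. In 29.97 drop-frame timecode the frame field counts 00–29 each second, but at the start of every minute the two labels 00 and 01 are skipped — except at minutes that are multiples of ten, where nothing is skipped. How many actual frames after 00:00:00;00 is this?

As if non-drop at 30 labels/s: (1 × 3600 + 55 × 60 + 0) × 30 + 9 = 207009.
Minute boundaries passed: 115; those not divisible by 10: 115 − 11 = 104; dropped labels = 2 × 104 = 208.
Actual frame index = 207009 − 208 = 206801.

206801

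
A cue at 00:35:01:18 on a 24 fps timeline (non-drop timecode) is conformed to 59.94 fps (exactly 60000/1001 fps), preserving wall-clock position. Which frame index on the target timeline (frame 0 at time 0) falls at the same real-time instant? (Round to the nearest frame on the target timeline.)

frame 125979

Source frame index: (0×3600 + 35×60 + 1) × 24 + 18 = 50442.
Real time: 50442 / (24) = 8407/4 s.
Target frame: (8407/4) × (60000/1001) = 18015000/143 ≈ 125979.021 → 125979.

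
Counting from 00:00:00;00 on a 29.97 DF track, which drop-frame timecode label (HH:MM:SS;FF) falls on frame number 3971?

00:02:12;15

Ten DF minutes hold 17982 frames, so frame 3971 lies in block 0 (frames 0–17981) with 3971 frames into that block.
The block's first minute is 1800 frames and the rest 1798 each; 3971 frames reaches minute 2, so 0 × 18 + 2 × 2 = 4 labels have been skipped so far.
Adding those back, label number 3971 + 4 = 3975 at 30 labels/s is 132 s + 15 f = 0 h 2 min 12 s frame 15, i.e. 00:02:12;15.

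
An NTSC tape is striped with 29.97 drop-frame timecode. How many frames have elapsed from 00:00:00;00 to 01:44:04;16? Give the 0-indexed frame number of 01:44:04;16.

Complete 10-minute blocks: 10, each 17982 frames → 179820.
Remaining 4 whole minutes in the current block: 1800 + 3 × 1798 = 7194 frames.
Within the current minute: 4 × 30 + 16 − 2 = 134 (labels ;00/;01 skipped at this minute). Total = 179820 + 7194 + 134 = 187148.

187148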